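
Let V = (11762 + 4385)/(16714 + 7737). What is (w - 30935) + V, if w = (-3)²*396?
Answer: -669232174/24451 ≈ -27370.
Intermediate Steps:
w = 3564 (w = 9*396 = 3564)
V = 16147/24451 ≈ 0.66038
(w - 30935) + V = (3564 - 30935) + 16147/24451 = -27371 + 16147/24451 = -669232174/24451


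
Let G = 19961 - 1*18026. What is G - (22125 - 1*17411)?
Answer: -2779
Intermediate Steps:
G = 1935 (G = 19961 - 18026 = 1935)
G - (22125 - 1*17411) = 1935 - (22125 - 1*17411) = 1935 - (22125 - 17411) = 1935 - 1*4714 = 1935 - 4714 = -2779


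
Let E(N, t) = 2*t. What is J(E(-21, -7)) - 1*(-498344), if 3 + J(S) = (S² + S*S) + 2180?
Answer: 500913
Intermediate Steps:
J(S) = 2177 + 2*S² (J(S) = -3 + ((S² + S*S) + 2180) = -3 + ((S² + S²) + 2180) = -3 + (2*S² + 2180) = -3 + (2180 + 2*S²) = 2177 + 2*S²)
J(E(-21, -7)) - 1*(-498344) = (2177 + 2*(2*(-7))²) - 1*(-498344) = (2177 + 2*(-14)²) + 498344 = (2177 + 2*196) + 498344 = (2177 + 392) + 498344 = 2569 + 498344 = 500913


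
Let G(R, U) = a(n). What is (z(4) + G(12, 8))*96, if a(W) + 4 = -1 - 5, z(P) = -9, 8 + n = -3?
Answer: -1824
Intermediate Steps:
n = -11 (n = -8 - 3 = -11)
a(W) = -10 (a(W) = -4 + (-1 - 5) = -4 - 6 = -10)
G(R, U) = -10
(z(4) + G(12, 8))*96 = (-9 - 10)*96 = -19*96 = -1824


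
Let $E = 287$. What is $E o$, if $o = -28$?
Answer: $-8036$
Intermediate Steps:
$E o = 287 \left(-28\right) = -8036$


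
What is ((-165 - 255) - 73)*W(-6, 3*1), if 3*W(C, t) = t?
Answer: -493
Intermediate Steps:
W(C, t) = t/3
((-165 - 255) - 73)*W(-6, 3*1) = ((-165 - 255) - 73)*((3*1)/3) = (-420 - 73)*((⅓)*3) = -493*1 = -493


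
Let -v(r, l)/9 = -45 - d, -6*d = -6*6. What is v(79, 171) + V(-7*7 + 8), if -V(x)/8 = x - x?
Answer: 459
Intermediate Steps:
d = 6 (d = -(-1)*6 = -1/6*(-36) = 6)
v(r, l) = 459 (v(r, l) = -9*(-45 - 1*6) = -9*(-45 - 6) = -9*(-51) = 459)
V(x) = 0 (V(x) = -8*(x - x) = -8*0 = 0)
v(79, 171) + V(-7*7 + 8) = 459 + 0 = 459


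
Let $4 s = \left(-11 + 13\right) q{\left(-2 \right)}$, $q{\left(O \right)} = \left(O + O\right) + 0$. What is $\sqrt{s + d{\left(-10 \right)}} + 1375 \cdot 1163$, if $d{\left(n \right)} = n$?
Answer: $1599125 + 2 i \sqrt{3} \approx 1.5991 \cdot 10^{6} + 3.4641 i$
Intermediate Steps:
$q{\left(O \right)} = 2 O$ ($q{\left(O \right)} = 2 O + 0 = 2 O$)
$s = -2$ ($s = \frac{\left(-11 + 13\right) 2 \left(-2\right)}{4} = \frac{2 \left(-4\right)}{4} = \frac{1}{4} \left(-8\right) = -2$)
$\sqrt{s + d{\left(-10 \right)}} + 1375 \cdot 1163 = \sqrt{-2 - 10} + 1375 \cdot 1163 = \sqrt{-12} + 1599125 = 2 i \sqrt{3} + 1599125 = 1599125 + 2 i \sqrt{3}$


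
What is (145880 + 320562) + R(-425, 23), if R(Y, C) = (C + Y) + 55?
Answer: 466095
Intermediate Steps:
R(Y, C) = 55 + C + Y
(145880 + 320562) + R(-425, 23) = (145880 + 320562) + (55 + 23 - 425) = 466442 - 347 = 466095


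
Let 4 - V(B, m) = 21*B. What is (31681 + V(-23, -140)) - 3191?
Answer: 28977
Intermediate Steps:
V(B, m) = 4 - 21*B
(31681 + V(-23, -140)) - 3191 = (31681 + (4 - 21*(-23))) - 3191 = (31681 + (4 + 483)) - 3191 = (31681 + 487) - 3191 = 32168 - 3191 = 28977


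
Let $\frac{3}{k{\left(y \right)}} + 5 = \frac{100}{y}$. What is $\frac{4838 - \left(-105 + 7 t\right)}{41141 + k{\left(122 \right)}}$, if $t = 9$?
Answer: $\frac{103700}{874231} \approx 0.11862$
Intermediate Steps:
$k{\left(y \right)} = \frac{3}{-5 + \frac{100}{y}}$
$\frac{4838 - \left(-105 + 7 t\right)}{41141 + k{\left(122 \right)}} = \frac{4838 + \left(105 - 63\right)}{41141 - \frac{366}{-100 + 5 \cdot 122}} = \frac{4838 + \left(105 - 63\right)}{41141 - \frac{366}{-100 + 610}} = \frac{4838 + 42}{41141 - \frac{366}{510}} = \frac{4880}{41141 - 366 \cdot \frac{1}{510}} = \frac{4880}{41141 - \frac{61}{85}} = \frac{4880}{\frac{3496924}{85}} = 4880 \cdot \frac{85}{3496924} = \frac{103700}{874231}$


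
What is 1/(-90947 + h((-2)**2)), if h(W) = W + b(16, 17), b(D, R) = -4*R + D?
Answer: -1/90995 ≈ -1.0990e-5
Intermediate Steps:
b(D, R) = D - 4*R
h(W) = -52 + W (h(W) = W + (16 - 4*17) = W + (16 - 68) = W - 52 = -52 + W)
1/(-90947 + h((-2)**2)) = 1/(-90947 + (-52 + (-2)**2)) = 1/(-90947 + (-52 + 4)) = 1/(-90947 - 48) = 1/(-90995) = -1/90995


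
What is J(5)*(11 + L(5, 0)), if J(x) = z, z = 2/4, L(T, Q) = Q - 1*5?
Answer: 3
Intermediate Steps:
L(T, Q) = -5 + Q (L(T, Q) = Q - 5 = -5 + Q)
z = ½ (z = 2*(¼) = ½ ≈ 0.50000)
J(x) = ½
J(5)*(11 + L(5, 0)) = (11 + (-5 + 0))/2 = (11 - 5)/2 = (½)*6 = 3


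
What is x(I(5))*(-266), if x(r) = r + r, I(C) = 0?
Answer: 0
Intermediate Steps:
x(r) = 2*r
x(I(5))*(-266) = (2*0)*(-266) = 0*(-266) = 0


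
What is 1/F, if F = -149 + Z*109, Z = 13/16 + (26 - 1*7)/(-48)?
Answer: -12/1243 ≈ -0.0096541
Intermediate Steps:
Z = 5/12 (Z = 13*(1/16) + (26 - 7)*(-1/48) = 13/16 + 19*(-1/48) = 13/16 - 19/48 = 5/12 ≈ 0.41667)
F = -1243/12 (F = -149 + (5/12)*109 = -149 + 545/12 = -1243/12 ≈ -103.58)
1/F = 1/(-1243/12) = -12/1243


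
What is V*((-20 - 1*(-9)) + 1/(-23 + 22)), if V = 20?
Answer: -240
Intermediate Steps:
V*((-20 - 1*(-9)) + 1/(-23 + 22)) = 20*((-20 - 1*(-9)) + 1/(-23 + 22)) = 20*((-20 + 9) + 1/(-1)) = 20*(-11 - 1) = 20*(-12) = -240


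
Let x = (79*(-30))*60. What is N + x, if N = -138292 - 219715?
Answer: -500207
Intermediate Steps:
x = -142200 (x = -2370*60 = -142200)
N = -358007
N + x = -358007 - 142200 = -500207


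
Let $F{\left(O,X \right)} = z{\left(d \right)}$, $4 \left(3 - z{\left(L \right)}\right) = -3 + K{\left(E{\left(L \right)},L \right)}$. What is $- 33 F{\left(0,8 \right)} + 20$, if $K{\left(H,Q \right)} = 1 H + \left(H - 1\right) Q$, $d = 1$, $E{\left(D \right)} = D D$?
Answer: $- \frac{191}{2} \approx -95.5$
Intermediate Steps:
$E{\left(D \right)} = D^{2}$
$K{\left(H,Q \right)} = H + Q \left(-1 + H\right)$ ($K{\left(H,Q \right)} = H + \left(-1 + H\right) Q = H + Q \left(-1 + H\right)$)
$z{\left(L \right)} = \frac{15}{4} - \frac{L^{2}}{4} - \frac{L^{3}}{4} + \frac{L}{4}$ ($z{\left(L \right)} = 3 - \frac{-3 + \left(L^{2} - L + L^{2} L\right)}{4} = 3 - \frac{-3 + \left(L^{2} - L + L^{3}\right)}{4} = 3 - \frac{-3 + \left(L^{2} + L^{3} - L\right)}{4} = 3 - \frac{-3 + L^{2} + L^{3} - L}{4} = 3 - \left(- \frac{3}{4} - \frac{L}{4} + \frac{L^{2}}{4} + \frac{L^{3}}{4}\right) = \frac{15}{4} - \frac{L^{2}}{4} - \frac{L^{3}}{4} + \frac{L}{4}$)
$F{\left(O,X \right)} = \frac{7}{2}$ ($F{\left(O,X \right)} = \frac{15}{4} - \frac{1^{2}}{4} - \frac{1^{3}}{4} + \frac{1}{4} \cdot 1 = \frac{15}{4} - \frac{1}{4} - \frac{1}{4} + \frac{1}{4} = \frac{7}{2}$)
$- 33 F{\left(0,8 \right)} + 20 = \left(-33\right) \frac{7}{2} + 20 = - \frac{231}{2} + 20 = - \frac{191}{2}$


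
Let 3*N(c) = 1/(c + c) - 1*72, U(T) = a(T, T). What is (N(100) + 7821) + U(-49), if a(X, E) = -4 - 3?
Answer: 4674001/600 ≈ 7790.0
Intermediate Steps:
a(X, E) = -7
U(T) = -7
N(c) = -24 + 1/(6*c) (N(c) = (1/(c + c) - 1*72)/3 = (1/(2*c) - 72)/3 = (-72 + 1/(2*c))/3 = -24 + 1/(6*c))
(N(100) + 7821) + U(-49) = ((-24 + (⅙)/100) + 7821) - 7 = ((-24 + (⅙)*(1/100)) + 7821) - 7 = ((-24 + 1/600) + 7821) - 7 = (-14399/600 + 7821) - 7 = 4678201/600 - 7 = 4674001/600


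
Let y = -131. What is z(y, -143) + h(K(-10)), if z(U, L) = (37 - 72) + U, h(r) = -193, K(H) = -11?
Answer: -359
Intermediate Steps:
z(U, L) = -35 + U
z(y, -143) + h(K(-10)) = (-35 - 131) - 193 = -166 - 193 = -359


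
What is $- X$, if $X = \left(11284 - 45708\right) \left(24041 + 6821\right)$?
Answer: $1062393488$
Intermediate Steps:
$X = -1062393488$ ($X = \left(-34424\right) 30862 = -1062393488$)
$- X = \left(-1\right) \left(-1062393488\right) = 1062393488$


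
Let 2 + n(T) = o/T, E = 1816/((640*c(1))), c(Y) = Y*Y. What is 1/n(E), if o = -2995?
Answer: -227/240054 ≈ -0.00094562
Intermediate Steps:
c(Y) = Y²
E = 227/80 (E = 1816/((640*1²)) = 1816/((640*1)) = 1816/640 = 1816*(1/640) = 227/80 ≈ 2.8375)
n(T) = -2 - 2995/T
1/n(E) = 1/(-2 - 2995/227/80) = 1/(-2 - 2995*80/227) = 1/(-2 - 239600/227) = 1/(-240054/227) = -227/240054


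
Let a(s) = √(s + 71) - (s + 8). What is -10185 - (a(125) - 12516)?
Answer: 2450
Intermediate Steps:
a(s) = -8 + √(71 + s) - s (a(s) = √(71 + s) - (8 + s) = √(71 + s) + (-8 - s) = -8 + √(71 + s) - s)
-10185 - (a(125) - 12516) = -10185 - ((-8 + √(71 + 125) - 1*125) - 12516) = -10185 - ((-8 + √196 - 125) - 12516) = -10185 - ((-8 + 14 - 125) - 12516) = -10185 - (-119 - 12516) = -10185 - 1*(-12635) = -10185 + 12635 = 2450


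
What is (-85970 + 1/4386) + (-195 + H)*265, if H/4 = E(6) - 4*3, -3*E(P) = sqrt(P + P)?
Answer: -659500889/4386 - 2120*sqrt(3)/3 ≈ -1.5159e+5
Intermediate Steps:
E(P) = -sqrt(2)*sqrt(P)/3 (E(P) = -sqrt(P + P)/3 = -sqrt(2)*sqrt(P)/3)
H = -48 - 8*sqrt(3)/3 (H = 4*(-sqrt(2)*sqrt(6)/3 - 4*3) = 4*(-2*sqrt(3)/3 - 12) = 4*(-12 - 2*sqrt(3)/3) = -48 - 8*sqrt(3)/3 ≈ -52.619)
(-85970 + 1/4386) + (-195 + H)*265 = (-85970 + 1/4386) + (-195 + (-48 - 8*sqrt(3)/3))*265 = (-85970 + 1/4386) + (-243 - 8*sqrt(3)/3)*265 = -377064419/4386 + (-64395 - 2120*sqrt(3)/3) = -659500889/4386 - 2120*sqrt(3)/3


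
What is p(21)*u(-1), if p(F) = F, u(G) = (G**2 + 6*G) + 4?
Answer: -21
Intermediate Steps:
u(G) = 4 + G**2 + 6*G
p(21)*u(-1) = 21*(4 + (-1)**2 + 6*(-1)) = 21*(4 + 1 - 6) = 21*(-1) = -21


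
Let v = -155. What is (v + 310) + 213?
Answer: 368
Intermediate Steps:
(v + 310) + 213 = (-155 + 310) + 213 = 155 + 213 = 368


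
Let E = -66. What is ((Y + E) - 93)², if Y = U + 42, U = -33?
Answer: 22500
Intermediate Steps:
Y = 9 (Y = -33 + 42 = 9)
((Y + E) - 93)² = ((9 - 66) - 93)² = (-57 - 93)² = (-150)² = 22500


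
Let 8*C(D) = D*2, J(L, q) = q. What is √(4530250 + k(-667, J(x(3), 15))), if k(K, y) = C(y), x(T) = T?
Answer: √18121015/2 ≈ 2128.4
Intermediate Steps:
C(D) = D/4 (C(D) = (D*2)/8 = (2*D)/8 = D/4)
k(K, y) = y/4
√(4530250 + k(-667, J(x(3), 15))) = √(4530250 + (¼)*15) = √(4530250 + 15/4) = √(18121015/4) = √18121015/2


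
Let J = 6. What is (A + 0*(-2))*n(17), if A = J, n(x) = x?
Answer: 102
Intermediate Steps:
A = 6
(A + 0*(-2))*n(17) = (6 + 0*(-2))*17 = (6 + 0)*17 = 6*17 = 102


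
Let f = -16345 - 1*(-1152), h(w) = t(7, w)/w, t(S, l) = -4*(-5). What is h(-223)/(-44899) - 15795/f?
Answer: 158147378075/152119563061 ≈ 1.0396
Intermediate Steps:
t(S, l) = 20
h(w) = 20/w
f = -15193 (f = -16345 + 1152 = -15193)
h(-223)/(-44899) - 15795/f = (20/(-223))/(-44899) - 15795/(-15193) = (20*(-1/223))*(-1/44899) - 15795*(-1/15193) = -20/223*(-1/44899) + 15795/15193 = 20/10012477 + 15795/15193 = 158147378075/152119563061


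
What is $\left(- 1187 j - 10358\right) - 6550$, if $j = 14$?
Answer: $-33526$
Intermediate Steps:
$\left(- 1187 j - 10358\right) - 6550 = \left(\left(-1187\right) 14 - 10358\right) - 6550 = \left(-16618 - 10358\right) - 6550 = -26976 - 6550 = -33526$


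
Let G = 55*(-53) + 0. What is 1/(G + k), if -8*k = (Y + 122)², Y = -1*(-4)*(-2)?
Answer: -2/9079 ≈ -0.00022029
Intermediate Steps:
Y = -8 (Y = 4*(-2) = -8)
k = -3249/2 (k = -(-8 + 122)²/8 = -⅛*114² = -⅛*12996 = -3249/2 ≈ -1624.5)
G = -2915 (G = -2915 + 0 = -2915)
1/(G + k) = 1/(-2915 - 3249/2) = 1/(-9079/2) = -2/9079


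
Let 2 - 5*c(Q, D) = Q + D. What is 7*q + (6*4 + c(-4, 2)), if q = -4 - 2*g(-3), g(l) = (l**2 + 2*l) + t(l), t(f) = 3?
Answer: -436/5 ≈ -87.200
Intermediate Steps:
c(Q, D) = 2/5 - D/5 - Q/5 (c(Q, D) = 2/5 - (Q + D)/5 = 2/5 - (D + Q)/5 = 2/5 + (-D/5 - Q/5) = 2/5 - D/5 - Q/5)
g(l) = 3 + l**2 + 2*l (g(l) = (l**2 + 2*l) + 3 = 3 + l**2 + 2*l)
q = -16 (q = -4 - 2*(3 + (-3)**2 + 2*(-3)) = -4 - 2*(3 + 9 - 6) = -4 - 2*6 = -4 - 12 = -16)
7*q + (6*4 + c(-4, 2)) = 7*(-16) + (6*4 + (2/5 - 1/5*2 - 1/5*(-4))) = -112 + (24 + (2/5 - 2/5 + 4/5)) = -112 + (24 + 4/5) = -112 + 124/5 = -436/5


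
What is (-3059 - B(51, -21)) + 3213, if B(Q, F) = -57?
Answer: 211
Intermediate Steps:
(-3059 - B(51, -21)) + 3213 = (-3059 - 1*(-57)) + 3213 = (-3059 + 57) + 3213 = -3002 + 3213 = 211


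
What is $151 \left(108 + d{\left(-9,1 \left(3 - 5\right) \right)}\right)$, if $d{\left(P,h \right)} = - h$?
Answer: $16610$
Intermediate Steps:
$151 \left(108 + d{\left(-9,1 \left(3 - 5\right) \right)}\right) = 151 \left(108 - 1 \left(3 - 5\right)\right) = 151 \left(108 - 1 \left(-2\right)\right) = 151 \left(108 - -2\right) = 151 \left(108 + 2\right) = 151 \cdot 110 = 16610$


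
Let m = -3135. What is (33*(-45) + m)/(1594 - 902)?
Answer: -1155/173 ≈ -6.6763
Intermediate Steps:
(33*(-45) + m)/(1594 - 902) = (33*(-45) - 3135)/(1594 - 902) = (-1485 - 3135)/692 = -4620*1/692 = -1155/173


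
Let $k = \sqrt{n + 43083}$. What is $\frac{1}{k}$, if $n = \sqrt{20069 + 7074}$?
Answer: $\frac{1}{\sqrt{43083 + \sqrt{27143}}} \approx 0.0048086$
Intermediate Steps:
$n = \sqrt{27143} \approx 164.75$
$k = \sqrt{43083 + \sqrt{27143}}$ ($k = \sqrt{\sqrt{27143} + 43083} = \sqrt{43083 + \sqrt{27143}} \approx 207.96$)
$\frac{1}{k} = \frac{1}{\sqrt{43083 + \sqrt{27143}}}$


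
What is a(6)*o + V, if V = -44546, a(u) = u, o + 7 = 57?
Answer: -44246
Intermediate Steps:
o = 50 (o = -7 + 57 = 50)
a(6)*o + V = 6*50 - 44546 = 300 - 44546 = -44246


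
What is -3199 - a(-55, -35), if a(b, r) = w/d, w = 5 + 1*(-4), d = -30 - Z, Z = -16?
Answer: -44785/14 ≈ -3198.9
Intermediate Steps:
d = -14 (d = -30 - 1*(-16) = -30 + 16 = -14)
w = 1 (w = 5 - 4 = 1)
a(b, r) = -1/14 (a(b, r) = 1/(-14) = 1*(-1/14) = -1/14)
-3199 - a(-55, -35) = -3199 - 1*(-1/14) = -3199 + 1/14 = -44785/14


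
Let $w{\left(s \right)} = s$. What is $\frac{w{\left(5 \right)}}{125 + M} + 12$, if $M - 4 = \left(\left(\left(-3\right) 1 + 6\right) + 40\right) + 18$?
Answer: $\frac{457}{38} \approx 12.026$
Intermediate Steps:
$M = 65$ ($M = 4 + \left(\left(\left(\left(-3\right) 1 + 6\right) + 40\right) + 18\right) = 4 + \left(\left(\left(-3 + 6\right) + 40\right) + 18\right) = 4 + \left(\left(3 + 40\right) + 18\right) = 4 + \left(43 + 18\right) = 4 + 61 = 65$)
$\frac{w{\left(5 \right)}}{125 + M} + 12 = \frac{1}{125 + 65} \cdot 5 + 12 = \frac{1}{190} \cdot 5 + 12 = \frac{1}{38} + 12 = \frac{457}{38}$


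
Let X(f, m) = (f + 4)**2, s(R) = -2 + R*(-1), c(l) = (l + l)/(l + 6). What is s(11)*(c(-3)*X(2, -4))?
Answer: 936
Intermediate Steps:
c(l) = 2*l/(6 + l) (c(l) = (2*l)/(6 + l) = 2*l/(6 + l))
s(R) = -2 - R
X(f, m) = (4 + f)**2
s(11)*(c(-3)*X(2, -4)) = (-2 - 1*11)*((2*(-3)/(6 - 3))*(4 + 2)**2) = (-2 - 11)*((2*(-3)/3)*6**2) = -13*2*(-3)*(1/3)*36 = -(-26)*36 = -13*(-72) = 936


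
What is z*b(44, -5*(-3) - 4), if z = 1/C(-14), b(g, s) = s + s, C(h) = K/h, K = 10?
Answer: -154/5 ≈ -30.800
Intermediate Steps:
C(h) = 10/h
b(g, s) = 2*s
z = -7/5 (z = 1/(10/(-14)) = 1/(10*(-1/14)) = 1/(-5/7) = -7/5 ≈ -1.4000)
z*b(44, -5*(-3) - 4) = -14*(-5*(-3) - 4)/5 = -14*(15 - 4)/5 = -14*11/5 = -7/5*22 = -154/5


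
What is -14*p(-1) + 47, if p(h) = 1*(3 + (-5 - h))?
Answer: 61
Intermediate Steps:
p(h) = -2 - h (p(h) = 1*(-2 - h) = -2 - h)
-14*p(-1) + 47 = -14*(-2 - 1*(-1)) + 47 = -14*(-2 + 1) + 47 = -14*(-1) + 47 = 14 + 47 = 61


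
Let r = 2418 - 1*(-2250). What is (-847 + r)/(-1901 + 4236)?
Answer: 3821/2335 ≈ 1.6364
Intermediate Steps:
r = 4668 (r = 2418 + 2250 = 4668)
(-847 + r)/(-1901 + 4236) = (-847 + 4668)/(-1901 + 4236) = 3821/2335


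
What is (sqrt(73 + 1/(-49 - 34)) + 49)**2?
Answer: (4067 + sqrt(502814))**2/6889 ≈ 3311.2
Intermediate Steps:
(sqrt(73 + 1/(-49 - 34)) + 49)**2 = (sqrt(73 + 1/(-83)) + 49)**2 = (sqrt(73 - 1/83) + 49)**2 = (sqrt(6058/83) + 49)**2 = (sqrt(502814)/83 + 49)**2 = (49 + sqrt(502814)/83)**2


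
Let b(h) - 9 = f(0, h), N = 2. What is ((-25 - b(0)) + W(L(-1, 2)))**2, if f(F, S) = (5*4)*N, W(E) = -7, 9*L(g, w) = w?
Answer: 6561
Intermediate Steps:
L(g, w) = w/9
f(F, S) = 40 (f(F, S) = (5*4)*2 = 20*2 = 40)
b(h) = 49 (b(h) = 9 + 40 = 49)
((-25 - b(0)) + W(L(-1, 2)))**2 = ((-25 - 1*49) - 7)**2 = ((-25 - 49) - 7)**2 = (-74 - 7)**2 = (-81)**2 = 6561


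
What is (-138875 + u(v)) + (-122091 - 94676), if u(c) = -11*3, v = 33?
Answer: -355675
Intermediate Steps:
u(c) = -33
(-138875 + u(v)) + (-122091 - 94676) = (-138875 - 33) + (-122091 - 94676) = -138908 - 216767 = -355675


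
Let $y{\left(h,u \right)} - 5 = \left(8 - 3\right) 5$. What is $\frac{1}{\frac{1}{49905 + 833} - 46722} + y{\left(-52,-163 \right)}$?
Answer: $\frac{71117374312}{2370580835} \approx 30.0$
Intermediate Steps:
$y{\left(h,u \right)} = 30$ ($y{\left(h,u \right)} = 5 + \left(8 - 3\right) 5 = 5 + 5 \cdot 5 = 5 + 25 = 30$)
$\frac{1}{\frac{1}{49905 + 833} - 46722} + y{\left(-52,-163 \right)} = \frac{1}{\frac{1}{49905 + 833} - 46722} + 30 = \frac{1}{\frac{1}{50738} - 46722} + 30 = \frac{1}{- \frac{2370580835}{50738}} + 30 = - \frac{50738}{2370580835} + 30 = \frac{71117374312}{2370580835}$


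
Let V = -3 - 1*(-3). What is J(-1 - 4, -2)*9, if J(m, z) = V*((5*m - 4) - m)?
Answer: 0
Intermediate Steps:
V = 0 (V = -3 + 3 = 0)
J(m, z) = 0 (J(m, z) = 0*((5*m - 4) - m) = 0*((-4 + 5*m) - m) = 0*(-4 + 4*m) = 0)
J(-1 - 4, -2)*9 = 0*9 = 0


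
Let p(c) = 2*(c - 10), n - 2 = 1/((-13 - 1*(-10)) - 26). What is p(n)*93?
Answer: -43338/29 ≈ -1494.4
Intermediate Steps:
n = 57/29 (n = 2 + 1/((-13 - 1*(-10)) - 26) = 2 + 1/((-13 + 10) - 26) = 2 + 1/(-3 - 26) = 2 + 1/(-29) = 2 - 1/29 = 57/29 ≈ 1.9655)
p(c) = -20 + 2*c (p(c) = 2*(-10 + c) = -20 + 2*c)
p(n)*93 = (-20 + 2*(57/29))*93 = (-20 + 114/29)*93 = -466/29*93 = -43338/29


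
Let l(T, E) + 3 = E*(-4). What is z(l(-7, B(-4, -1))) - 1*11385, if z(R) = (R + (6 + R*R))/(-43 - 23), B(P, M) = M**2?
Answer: -125243/11 ≈ -11386.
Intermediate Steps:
l(T, E) = -3 - 4*E (l(T, E) = -3 + E*(-4) = -3 - 4*E)
z(R) = -1/11 - R/66 - R**2/66 (z(R) = (R + (6 + R**2))/(-66) = (6 + R + R**2)*(-1/66) = -1/11 - R/66 - R**2/66)
z(l(-7, B(-4, -1))) - 1*11385 = (-1/11 - (-3 - 4*(-1)**2)/66 - (-3 - 4*(-1)**2)**2/66) - 1*11385 = (-1/11 - (-3 - 4*1)/66 - (-3 - 4*1)**2/66) - 11385 = (-1/11 - (-3 - 4)/66 - (-3 - 4)**2/66) - 11385 = (-1/11 - 1/66*(-7) - 1/66*(-7)**2) - 11385 = (-1/11 + 7/66 - 1/66*49) - 11385 = (-1/11 + 7/66 - 49/66) - 11385 = -8/11 - 11385 = -125243/11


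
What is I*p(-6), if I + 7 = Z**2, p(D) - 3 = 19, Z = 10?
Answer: 2046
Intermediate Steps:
p(D) = 22 (p(D) = 3 + 19 = 22)
I = 93 (I = -7 + 10**2 = -7 + 100 = 93)
I*p(-6) = 93*22 = 2046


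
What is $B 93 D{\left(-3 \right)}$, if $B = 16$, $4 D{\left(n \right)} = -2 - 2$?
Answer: $-1488$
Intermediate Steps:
$D{\left(n \right)} = -1$ ($D{\left(n \right)} = \frac{-2 - 2}{4} = \frac{1}{4} \left(-4\right) = -1$)
$B 93 D{\left(-3 \right)} = 16 \cdot 93 \left(-1\right) = 1488 \left(-1\right) = -1488$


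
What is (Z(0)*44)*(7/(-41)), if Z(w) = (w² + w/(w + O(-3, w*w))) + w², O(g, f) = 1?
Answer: 0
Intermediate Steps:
Z(w) = 2*w² + w/(1 + w) (Z(w) = (w² + w/(w + 1)) + w² = (w² + w/(1 + w)) + w² = 2*w² + w/(1 + w))
(Z(0)*44)*(7/(-41)) = ((0*(1 + 2*0 + 2*0²)/(1 + 0))*44)*(7/(-41)) = ((0*(1 + 0 + 2*0)/1)*44)*(7*(-1/41)) = ((0*1*(1 + 0 + 0))*44)*(-7/41) = ((0*1*1)*44)*(-7/41) = (0*44)*(-7/41) = 0*(-7/41) = 0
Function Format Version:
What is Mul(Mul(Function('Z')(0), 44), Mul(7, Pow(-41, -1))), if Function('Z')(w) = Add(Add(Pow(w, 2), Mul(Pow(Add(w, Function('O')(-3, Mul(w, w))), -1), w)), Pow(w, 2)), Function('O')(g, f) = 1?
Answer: 0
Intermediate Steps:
Function('Z')(w) = Add(Mul(2, Pow(w, 2)), Mul(w, Pow(Add(1, w), -1))) (Function('Z')(w) = Add(Add(Pow(w, 2), Mul(Pow(Add(w, 1), -1), w)), Pow(w, 2)) = Add(Add(Pow(w, 2), Mul(Pow(Add(1, w), -1), w)), Pow(w, 2)) = Add(Add(Pow(w, 2), Mul(w, Pow(Add(1, w), -1))), Pow(w, 2)) = Add(Mul(2, Pow(w, 2)), Mul(w, Pow(Add(1, w), -1))))
Mul(Mul(Function('Z')(0), 44), Mul(7, Pow(-41, -1))) = Mul(Mul(Mul(0, Pow(Add(1, 0), -1), Add(1, Mul(2, 0), Mul(2, Pow(0, 2)))), 44), Mul(7, Pow(-41, -1))) = Mul(Mul(Mul(0, Pow(1, -1), Add(1, 0, Mul(2, 0))), 44), Mul(7, Rational(-1, 41))) = Mul(Mul(Mul(0, 1, Add(1, 0, 0)), 44), Rational(-7, 41)) = Mul(Mul(Mul(0, 1, 1), 44), Rational(-7, 41)) = Mul(Mul(0, 44), Rational(-7, 41)) = Mul(0, Rational(-7, 41)) = 0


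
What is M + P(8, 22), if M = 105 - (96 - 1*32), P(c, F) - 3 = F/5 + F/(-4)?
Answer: 429/10 ≈ 42.900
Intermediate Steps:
P(c, F) = 3 - F/20 (P(c, F) = 3 + (F/5 + F/(-4)) = 3 + (F*(1/5) + F*(-1/4)) = 3 + (F/5 - F/4) = 3 - F/20)
M = 41 (M = 105 - (96 - 32) = 105 - 1*64 = 105 - 64 = 41)
M + P(8, 22) = 41 + (3 - 1/20*22) = 41 + (3 - 11/10) = 41 + 19/10 = 429/10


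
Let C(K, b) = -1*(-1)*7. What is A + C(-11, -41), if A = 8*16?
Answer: 135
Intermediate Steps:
A = 128
C(K, b) = 7 (C(K, b) = 1*7 = 7)
A + C(-11, -41) = 128 + 7 = 135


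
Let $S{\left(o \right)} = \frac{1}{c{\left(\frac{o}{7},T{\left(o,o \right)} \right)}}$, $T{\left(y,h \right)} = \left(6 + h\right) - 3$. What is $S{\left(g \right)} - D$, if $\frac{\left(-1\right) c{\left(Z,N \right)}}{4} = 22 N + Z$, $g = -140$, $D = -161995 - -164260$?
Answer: $- \frac{27488039}{12136} \approx -2265.0$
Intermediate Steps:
$D = 2265$ ($D = -161995 + 164260 = 2265$)
$T{\left(y,h \right)} = 3 + h$
$c{\left(Z,N \right)} = - 88 N - 4 Z$ ($c{\left(Z,N \right)} = - 4 \left(22 N + Z\right) = - 4 \left(Z + 22 N\right) = - 88 N - 4 Z$)
$S{\left(o \right)} = \frac{1}{-264 - \frac{620 o}{7}}$ ($S{\left(o \right)} = \frac{1}{- 88 \left(3 + o\right) - 4 \frac{o}{7}} = \frac{1}{\left(-264 - 88 o\right) - 4 o \frac{1}{7}} = \frac{1}{\left(-264 - 88 o\right) - 4 \frac{o}{7}} = \frac{1}{\left(-264 - 88 o\right) - \frac{4 o}{7}} = \frac{1}{-264 - \frac{620 o}{7}}$)
$S{\left(g \right)} - D = - \frac{7}{1848 + 620 \left(-140\right)} - 2265 = - \frac{7}{1848 - 86800} - 2265 = - \frac{7}{-84952} - 2265 = \left(-7\right) \left(- \frac{1}{84952}\right) - 2265 = \frac{1}{12136} - 2265 = - \frac{27488039}{12136}$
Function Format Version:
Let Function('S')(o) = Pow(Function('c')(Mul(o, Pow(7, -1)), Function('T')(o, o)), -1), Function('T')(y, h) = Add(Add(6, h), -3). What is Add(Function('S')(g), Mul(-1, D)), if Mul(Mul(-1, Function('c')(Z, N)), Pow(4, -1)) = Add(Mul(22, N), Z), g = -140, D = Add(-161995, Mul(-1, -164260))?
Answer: Rational(-27488039, 12136) ≈ -2265.0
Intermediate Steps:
D = 2265 (D = Add(-161995, 164260) = 2265)
Function('T')(y, h) = Add(3, h)
Function('c')(Z, N) = Add(Mul(-88, N), Mul(-4, Z)) (Function('c')(Z, N) = Mul(-4, Add(Mul(22, N), Z)) = Mul(-4, Add(Z, Mul(22, N))) = Add(Mul(-88, N), Mul(-4, Z)))
Function('S')(o) = Pow(Add(-264, Mul(Rational(-620, 7), o)), -1) (Function('S')(o) = Pow(Add(Mul(-88, Add(3, o)), Mul(-4, Mul(o, Pow(7, -1)))), -1) = Pow(Add(Add(-264, Mul(-88, o)), Mul(-4, Mul(o, Rational(1, 7)))), -1) = Pow(Add(Add(-264, Mul(-88, o)), Mul(-4, Mul(Rational(1, 7), o))), -1) = Pow(Add(Add(-264, Mul(-88, o)), Mul(Rational(-4, 7), o)), -1) = Pow(Add(-264, Mul(Rational(-620, 7), o)), -1))
Add(Function('S')(g), Mul(-1, D)) = Add(Mul(-7, Pow(Add(1848, Mul(620, -140)), -1)), Mul(-1, 2265)) = Add(Mul(-7, Pow(Add(1848, -86800), -1)), -2265) = Add(Mul(-7, Pow(-84952, -1)), -2265) = Add(Mul(-7, Rational(-1, 84952)), -2265) = Add(Rational(1, 12136), -2265) = Rational(-27488039, 12136)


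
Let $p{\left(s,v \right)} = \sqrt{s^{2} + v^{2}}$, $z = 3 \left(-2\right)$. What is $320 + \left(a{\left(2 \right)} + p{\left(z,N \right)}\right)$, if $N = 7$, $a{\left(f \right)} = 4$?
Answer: $324 + \sqrt{85} \approx 333.22$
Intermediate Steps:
$z = -6$
$320 + \left(a{\left(2 \right)} + p{\left(z,N \right)}\right) = 320 + \left(4 + \sqrt{\left(-6\right)^{2} + 7^{2}}\right) = 320 + \left(4 + \sqrt{36 + 49}\right) = 320 + \left(4 + \sqrt{85}\right) = 324 + \sqrt{85}$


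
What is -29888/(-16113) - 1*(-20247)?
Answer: 326269799/16113 ≈ 20249.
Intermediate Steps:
-29888/(-16113) - 1*(-20247) = -29888*(-1/16113) + 20247 = 29888/16113 + 20247 = 326269799/16113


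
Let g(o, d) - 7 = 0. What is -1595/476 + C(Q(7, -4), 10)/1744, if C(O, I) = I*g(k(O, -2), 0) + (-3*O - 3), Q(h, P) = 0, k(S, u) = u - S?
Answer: -687447/207536 ≈ -3.3124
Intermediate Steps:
g(o, d) = 7 (g(o, d) = 7 + 0 = 7)
C(O, I) = -3 - 3*O + 7*I (C(O, I) = I*7 + (-3*O - 3) = 7*I + (-3 - 3*O) = -3 - 3*O + 7*I)
-1595/476 + C(Q(7, -4), 10)/1744 = -1595/476 + (-3 - 3*0 + 7*10)/1744 = -1595*1/476 + (-3 + 0 + 70)*(1/1744) = -1595/476 + 67*(1/1744) = -1595/476 + 67/1744 = -687447/207536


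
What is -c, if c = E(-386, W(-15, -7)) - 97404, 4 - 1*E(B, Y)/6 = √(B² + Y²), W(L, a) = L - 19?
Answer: 97380 + 1644*√2 ≈ 99705.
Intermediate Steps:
W(L, a) = -19 + L
E(B, Y) = 24 - 6*√(B² + Y²)
c = -97380 - 1644*√2 (c = (24 - 6*√((-386)² + (-19 - 15)²)) - 97404 = (24 - 6*√(148996 + (-34)²)) - 97404 = (24 - 6*√(148996 + 1156)) - 97404 = (24 - 1644*√2) - 97404 = -97380 - 1644*√2 ≈ -99705.)
-c = -(-97380 - 1644*√2) = 97380 + 1644*√2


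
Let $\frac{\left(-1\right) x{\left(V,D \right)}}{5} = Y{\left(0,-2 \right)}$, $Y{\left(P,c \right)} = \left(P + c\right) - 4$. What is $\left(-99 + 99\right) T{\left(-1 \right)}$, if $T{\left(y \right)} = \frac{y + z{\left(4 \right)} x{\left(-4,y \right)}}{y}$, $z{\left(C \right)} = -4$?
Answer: $0$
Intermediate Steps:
$Y{\left(P,c \right)} = -4 + P + c$
$x{\left(V,D \right)} = 30$ ($x{\left(V,D \right)} = - 5 \left(-4 + 0 - 2\right) = \left(-5\right) \left(-6\right) = 30$)
$T{\left(y \right)} = \frac{-120 + y}{y}$ ($T{\left(y \right)} = \frac{y - 120}{y} = \frac{-120 + y}{y}$)
$\left(-99 + 99\right) T{\left(-1 \right)} = \left(-99 + 99\right) \frac{-120 - 1}{-1} = 0 \left(\left(-1\right) \left(-121\right)\right) = 0 \cdot 121 = 0$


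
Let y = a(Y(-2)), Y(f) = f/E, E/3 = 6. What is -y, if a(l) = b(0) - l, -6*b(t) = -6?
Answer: -10/9 ≈ -1.1111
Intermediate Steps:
E = 18 (E = 3*6 = 18)
Y(f) = f/18
b(t) = 1 (b(t) = -1/6*(-6) = 1)
a(l) = 1 - l
y = 10/9 (y = 1 - (-2)/18 = 1 - 1*(-1/9) = 1 + 1/9 = 10/9 ≈ 1.1111)
-y = -1*10/9 = -10/9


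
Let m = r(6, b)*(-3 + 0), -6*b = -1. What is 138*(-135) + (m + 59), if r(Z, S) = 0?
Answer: -18571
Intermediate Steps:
b = ⅙ (b = -⅙*(-1) = ⅙ ≈ 0.16667)
m = 0 (m = 0*(-3 + 0) = 0*(-3) = 0)
138*(-135) + (m + 59) = 138*(-135) + (0 + 59) = -18630 + 59 = -18571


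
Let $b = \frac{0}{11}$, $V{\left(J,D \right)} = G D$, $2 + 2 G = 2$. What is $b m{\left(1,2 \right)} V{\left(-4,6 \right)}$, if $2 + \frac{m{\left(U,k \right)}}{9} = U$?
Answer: $0$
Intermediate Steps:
$G = 0$ ($G = -1 + \frac{1}{2} \cdot 2 = -1 + 1 = 0$)
$m{\left(U,k \right)} = -18 + 9 U$
$V{\left(J,D \right)} = 0$ ($V{\left(J,D \right)} = 0 D = 0$)
$b = 0$ ($b = 0 \cdot \frac{1}{11} = 0$)
$b m{\left(1,2 \right)} V{\left(-4,6 \right)} = 0 \left(-18 + 9 \cdot 1\right) 0 = 0 \left(-18 + 9\right) 0 = 0 \left(-9\right) 0 = 0 \cdot 0 = 0$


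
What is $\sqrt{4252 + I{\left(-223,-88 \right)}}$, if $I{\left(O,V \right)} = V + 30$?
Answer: $3 \sqrt{466} \approx 64.761$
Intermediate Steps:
$I{\left(O,V \right)} = 30 + V$
$\sqrt{4252 + I{\left(-223,-88 \right)}} = \sqrt{4252 + \left(30 - 88\right)} = \sqrt{4252 - 58} = \sqrt{4194} = 3 \sqrt{466}$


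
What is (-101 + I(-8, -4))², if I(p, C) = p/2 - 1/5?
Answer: 276676/25 ≈ 11067.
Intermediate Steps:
I(p, C) = -⅕ + p/2 (I(p, C) = p*(½) - 1*⅕ = p/2 - ⅕ = -⅕ + p/2)
(-101 + I(-8, -4))² = (-101 + (-⅕ + (½)*(-8)))² = (-101 + (-⅕ - 4))² = (-101 - 21/5)² = (-526/5)² = 276676/25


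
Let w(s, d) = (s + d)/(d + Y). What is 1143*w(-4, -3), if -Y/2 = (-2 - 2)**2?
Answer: 1143/5 ≈ 228.60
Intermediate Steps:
Y = -32 (Y = -2*(-2 - 2)**2 = -2*(-4)**2 = -2*16 = -32)
w(s, d) = (d + s)/(-32 + d) (w(s, d) = (s + d)/(d - 32) = (d + s)/(-32 + d))
1143*w(-4, -3) = 1143*((-3 - 4)/(-32 - 3)) = 1143*(-7/(-35)) = 1143*(-1/35*(-7)) = 1143*(1/5) = 1143/5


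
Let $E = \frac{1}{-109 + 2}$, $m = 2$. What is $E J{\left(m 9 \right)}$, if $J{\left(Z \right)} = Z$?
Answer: $- \frac{18}{107} \approx -0.16822$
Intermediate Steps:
$E = - \frac{1}{107}$ ($E = \frac{1}{-107} = - \frac{1}{107} \approx -0.0093458$)
$E J{\left(m 9 \right)} = - \frac{2 \cdot 9}{107} = \left(- \frac{1}{107}\right) 18 = - \frac{18}{107}$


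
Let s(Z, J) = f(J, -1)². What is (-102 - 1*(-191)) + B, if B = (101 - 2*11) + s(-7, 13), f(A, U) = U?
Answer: 169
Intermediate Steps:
s(Z, J) = 1 (s(Z, J) = (-1)² = 1)
B = 80 (B = (101 - 2*11) + 1 = (101 - 22) + 1 = 79 + 1 = 80)
(-102 - 1*(-191)) + B = (-102 - 1*(-191)) + 80 = (-102 + 191) + 80 = 89 + 80 = 169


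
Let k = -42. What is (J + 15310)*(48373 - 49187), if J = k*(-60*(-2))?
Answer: -8359780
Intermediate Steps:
J = -5040 (J = -(-2520)*(-2) = -42*120 = -5040)
(J + 15310)*(48373 - 49187) = (-5040 + 15310)*(48373 - 49187) = 10270*(-814) = -8359780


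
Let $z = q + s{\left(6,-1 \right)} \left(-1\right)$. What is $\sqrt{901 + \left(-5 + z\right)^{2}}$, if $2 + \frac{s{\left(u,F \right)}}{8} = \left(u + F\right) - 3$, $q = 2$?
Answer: $\sqrt{910} \approx 30.166$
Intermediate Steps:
$s{\left(u,F \right)} = -40 + 8 F + 8 u$ ($s{\left(u,F \right)} = -16 + 8 \left(\left(u + F\right) - 3\right) = -16 + 8 \left(\left(F + u\right) - 3\right) = -16 + 8 \left(-3 + F + u\right) = -16 + \left(-24 + 8 F + 8 u\right) = -40 + 8 F + 8 u$)
$z = 2$ ($z = 2 + \left(-40 + 8 \left(-1\right) + 8 \cdot 6\right) \left(-1\right) = 2 + \left(-40 - 8 + 48\right) \left(-1\right) = 2 + 0 \left(-1\right) = 2 + 0 = 2$)
$\sqrt{901 + \left(-5 + z\right)^{2}} = \sqrt{901 + \left(-5 + 2\right)^{2}} = \sqrt{901 + \left(-3\right)^{2}} = \sqrt{901 + 9} = \sqrt{910}$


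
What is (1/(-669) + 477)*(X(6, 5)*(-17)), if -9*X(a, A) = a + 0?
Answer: 10849808/2007 ≈ 5406.0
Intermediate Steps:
X(a, A) = -a/9 (X(a, A) = -(a + 0)/9 = -a/9)
(1/(-669) + 477)*(X(6, 5)*(-17)) = (1/(-669) + 477)*(-1/9*6*(-17)) = (-1/669 + 477)*(-2/3*(-17)) = (319112/669)*(34/3) = 10849808/2007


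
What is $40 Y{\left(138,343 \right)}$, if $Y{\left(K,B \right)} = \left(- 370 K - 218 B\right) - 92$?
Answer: $-5037040$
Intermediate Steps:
$Y{\left(K,B \right)} = -92 - 370 K - 218 B$
$40 Y{\left(138,343 \right)} = 40 \left(-92 - 51060 - 74774\right) = 40 \left(-125926\right) = -5037040$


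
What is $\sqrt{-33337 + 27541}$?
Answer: $6 i \sqrt{161} \approx 76.131 i$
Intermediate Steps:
$\sqrt{-33337 + 27541} = \sqrt{-5796} = 6 i \sqrt{161}$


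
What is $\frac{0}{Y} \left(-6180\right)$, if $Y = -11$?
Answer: $0$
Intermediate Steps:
$\frac{0}{Y} \left(-6180\right) = \frac{0}{-11} \left(-6180\right) = 0 \left(- \frac{1}{11}\right) \left(-6180\right) = 0 \left(-6180\right) = 0$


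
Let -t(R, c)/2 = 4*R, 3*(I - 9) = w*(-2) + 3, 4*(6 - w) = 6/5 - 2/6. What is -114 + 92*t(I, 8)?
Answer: -208634/45 ≈ -4636.3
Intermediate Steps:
w = 347/60 (w = 6 - (6/5 - 2/6)/4 = 6 - (6*(⅕) - 2*⅙)/4 = 6 - (6/5 - ⅓)/4 = 6 - ¼*13/15 = 6 - 13/60 = 347/60 ≈ 5.7833)
I = 553/90 (I = 9 + ((347/60)*(-2) + 3)/3 = 9 + (-347/30 + 3)/3 = 9 + (⅓)*(-257/30) = 9 - 257/90 = 553/90 ≈ 6.1444)
t(R, c) = -8*R
-114 + 92*t(I, 8) = -114 + 92*(-8*553/90) = -114 + 92*(-2212/45) = -114 - 203504/45 = -208634/45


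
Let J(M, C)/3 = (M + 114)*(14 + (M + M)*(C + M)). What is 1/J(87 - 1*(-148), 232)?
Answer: 1/229820688 ≈ 4.3512e-9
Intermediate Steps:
J(M, C) = 3*(14 + 2*M*(C + M))*(114 + M) (J(M, C) = 3*((M + 114)*(14 + (M + M)*(C + M))) = 3*((114 + M)*(14 + (2*M)*(C + M))) = 3*((114 + M)*(14 + 2*M*(C + M))) = 3*((14 + 2*M*(C + M))*(114 + M)) = 3*(14 + 2*M*(C + M))*(114 + M))
1/J(87 - 1*(-148), 232) = 1/(4788 + 6*(87 - 1*(-148))³ + 42*(87 - 1*(-148)) + 684*(87 - 1*(-148))² + 6*232*(87 - 1*(-148))² + 684*232*(87 - 1*(-148))) = 1/(4788 + 6*(87 + 148)³ + 42*(87 + 148) + 684*(87 + 148)² + 6*232*(87 + 148)² + 684*232*(87 + 148)) = 1/(4788 + 6*235³ + 42*235 + 684*235² + 6*232*235² + 684*232*235) = 1/(4788 + 6*12977875 + 9870 + 684*55225 + 6*232*55225 + 37291680) = 1/(4788 + 77867250 + 9870 + 37773900 + 76873200 + 37291680) = 1/229820688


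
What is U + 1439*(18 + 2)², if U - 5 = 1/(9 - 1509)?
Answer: 863407499/1500 ≈ 5.7561e+5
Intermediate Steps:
U = 7499/1500 (U = 5 + 1/(9 - 1509) = 5 + 1/(-1500) = 5 - 1/1500 = 7499/1500 ≈ 4.9993)
U + 1439*(18 + 2)² = 7499/1500 + 1439*(18 + 2)² = 7499/1500 + 1439*20² = 7499/1500 + 1439*400 = 7499/1500 + 575600 = 863407499/1500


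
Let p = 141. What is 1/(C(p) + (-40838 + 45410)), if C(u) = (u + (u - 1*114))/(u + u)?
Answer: 47/214912 ≈ 0.00021869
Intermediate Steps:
C(u) = (-114 + 2*u)/(2*u) (C(u) = (u + (u - 114))/((2*u)) = (u + (-114 + u))*(1/(2*u)) = (-114 + 2*u)*(1/(2*u)) = (-114 + 2*u)/(2*u))
1/(C(p) + (-40838 + 45410)) = 1/((-57 + 141)/141 + (-40838 + 45410)) = 1/((1/141)*84 + 4572) = 1/(28/47 + 4572) = 1/(214912/47) = 47/214912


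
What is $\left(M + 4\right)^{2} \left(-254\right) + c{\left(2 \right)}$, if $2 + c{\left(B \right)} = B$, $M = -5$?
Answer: $-254$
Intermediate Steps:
$c{\left(B \right)} = -2 + B$
$\left(M + 4\right)^{2} \left(-254\right) + c{\left(2 \right)} = \left(-5 + 4\right)^{2} \left(-254\right) + \left(-2 + 2\right) = \left(-1\right)^{2} \left(-254\right) + 0 = 1 \left(-254\right) + 0 = -254 + 0 = -254$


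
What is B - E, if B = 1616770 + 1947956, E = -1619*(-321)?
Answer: 3045027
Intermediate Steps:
E = 519699
B = 3564726
B - E = 3564726 - 1*519699 = 3564726 - 519699 = 3045027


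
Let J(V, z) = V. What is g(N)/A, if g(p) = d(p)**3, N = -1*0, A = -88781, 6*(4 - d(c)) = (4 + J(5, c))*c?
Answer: -64/88781 ≈ -0.00072088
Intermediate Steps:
d(c) = 4 - 3*c/2 (d(c) = 4 - (4 + 5)*c/6 = 4 - 3*c/2)
N = 0
g(p) = (4 - 3*p/2)**3
g(N)/A = -(-8 + 3*0)**3/8/(-88781) = -(-8 + 0)**3/8*(-1/88781) = -1/8*(-8)**3*(-1/88781) = -1/8*(-512)*(-1/88781) = 64*(-1/88781) = -64/88781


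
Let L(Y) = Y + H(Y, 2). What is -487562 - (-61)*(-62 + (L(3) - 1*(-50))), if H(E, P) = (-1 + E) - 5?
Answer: -488294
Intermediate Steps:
H(E, P) = -6 + E
L(Y) = -6 + 2*Y (L(Y) = Y + (-6 + Y) = -6 + 2*Y)
-487562 - (-61)*(-62 + (L(3) - 1*(-50))) = -487562 - (-61)*(-62 + ((-6 + 2*3) - 1*(-50))) = -487562 - (-61)*(-62 + ((-6 + 6) + 50)) = -487562 - (-61)*(-62 + (0 + 50)) = -487562 - (-61)*(-62 + 50) = -487562 - (-61)*(-12) = -487562 - 1*732 = -487562 - 732 = -488294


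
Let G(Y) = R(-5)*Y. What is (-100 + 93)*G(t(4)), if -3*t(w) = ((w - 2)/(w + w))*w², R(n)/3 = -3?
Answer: -84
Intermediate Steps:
R(n) = -9 (R(n) = 3*(-3) = -9)
t(w) = -w*(-2 + w)/6 (t(w) = -(w - 2)/(w + w)*w²/3 = -(-2 + w)/((2*w))*w²/3 = -(-2 + w)*(1/(2*w))*w²/3 = -(-2 + w)/(2*w)*w²/3 = -w*(-2 + w)/6)
G(Y) = -9*Y
(-100 + 93)*G(t(4)) = (-100 + 93)*(-3*4*(2 - 1*4)/2) = -(-63)*(⅙)*4*(2 - 4) = -(-63)*(⅙)*4*(-2) = -(-63)*(-4)/3 = -7*12 = -84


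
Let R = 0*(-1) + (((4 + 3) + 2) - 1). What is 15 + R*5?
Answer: 55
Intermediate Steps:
R = 8 (R = 0 + ((7 + 2) - 1) = 0 + (9 - 1) = 0 + 8 = 8)
15 + R*5 = 15 + 8*5 = 15 + 40 = 55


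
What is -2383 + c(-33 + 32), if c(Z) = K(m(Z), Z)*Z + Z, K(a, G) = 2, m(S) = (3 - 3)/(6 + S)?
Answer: -2386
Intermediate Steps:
m(S) = 0 (m(S) = 0/(6 + S) = 0)
c(Z) = 3*Z (c(Z) = 2*Z + Z = 3*Z)
-2383 + c(-33 + 32) = -2383 + 3*(-33 + 32) = -2383 + 3*(-1) = -2383 - 3 = -2386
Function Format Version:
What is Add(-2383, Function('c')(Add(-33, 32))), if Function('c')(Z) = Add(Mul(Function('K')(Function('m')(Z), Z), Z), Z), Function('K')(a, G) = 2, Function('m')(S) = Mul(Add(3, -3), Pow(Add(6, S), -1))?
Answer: -2386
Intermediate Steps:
Function('m')(S) = 0 (Function('m')(S) = Mul(0, Pow(Add(6, S), -1)) = 0)
Function('c')(Z) = Mul(3, Z) (Function('c')(Z) = Add(Mul(2, Z), Z) = Mul(3, Z))
Add(-2383, Function('c')(Add(-33, 32))) = Add(-2383, Mul(3, Add(-33, 32))) = Add(-2383, Mul(3, -1)) = Add(-2383, -3) = -2386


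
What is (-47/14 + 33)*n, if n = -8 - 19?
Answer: -11205/14 ≈ -800.36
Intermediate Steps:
n = -27
(-47/14 + 33)*n = (-47/14 + 33)*(-27) = (415/14)*(-27) = -11205/14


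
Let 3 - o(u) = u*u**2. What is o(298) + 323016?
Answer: -26140573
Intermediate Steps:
o(u) = 3 - u**3 (o(u) = 3 - u*u**2 = 3 - u**3)
o(298) + 323016 = (3 - 1*298**3) + 323016 = (3 - 1*26463592) + 323016 = (3 - 26463592) + 323016 = -26463589 + 323016 = -26140573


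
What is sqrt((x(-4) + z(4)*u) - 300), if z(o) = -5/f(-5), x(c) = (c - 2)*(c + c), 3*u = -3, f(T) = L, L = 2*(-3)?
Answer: I*sqrt(9102)/6 ≈ 15.901*I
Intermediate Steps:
L = -6
f(T) = -6
u = -1 (u = (1/3)*(-3) = -1)
x(c) = 2*c*(-2 + c) (x(c) = (-2 + c)*(2*c) = 2*c*(-2 + c))
z(o) = 5/6 (z(o) = -5/(-6) = -5*(-1/6) = 5/6)
sqrt((x(-4) + z(4)*u) - 300) = sqrt((2*(-4)*(-2 - 4) + (5/6)*(-1)) - 300) = sqrt((2*(-4)*(-6) - 5/6) - 300) = sqrt((48 - 5/6) - 300) = sqrt(283/6 - 300) = sqrt(-1517/6) = I*sqrt(9102)/6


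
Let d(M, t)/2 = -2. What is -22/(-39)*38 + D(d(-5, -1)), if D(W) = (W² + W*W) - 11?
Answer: 1655/39 ≈ 42.436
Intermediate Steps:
d(M, t) = -4 (d(M, t) = 2*(-2) = -4)
D(W) = -11 + 2*W² (D(W) = (W² + W²) - 11 = 2*W² - 11 = -11 + 2*W²)
-22/(-39)*38 + D(d(-5, -1)) = -22/(-39)*38 + (-11 + 2*(-4)²) = -22*(-1/39)*38 + (-11 + 2*16) = (22/39)*38 + (-11 + 32) = 836/39 + 21 = 1655/39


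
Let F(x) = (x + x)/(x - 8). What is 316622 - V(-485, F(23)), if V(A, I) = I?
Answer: 4749284/15 ≈ 3.1662e+5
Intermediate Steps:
F(x) = 2*x/(-8 + x) (F(x) = (2*x)/(-8 + x) = 2*x/(-8 + x))
316622 - V(-485, F(23)) = 316622 - 2*23/(-8 + 23) = 316622 - 2*23/15 = 316622 - 1*46/15 = 316622 - 46/15 = 4749284/15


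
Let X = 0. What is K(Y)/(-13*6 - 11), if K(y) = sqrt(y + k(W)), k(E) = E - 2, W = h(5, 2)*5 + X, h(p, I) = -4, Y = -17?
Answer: -I*sqrt(39)/89 ≈ -0.070168*I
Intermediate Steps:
W = -20 (W = -4*5 + 0 = -20 + 0 = -20)
k(E) = -2 + E
K(y) = sqrt(-22 + y) (K(y) = sqrt(y + (-2 - 20)) = sqrt(y - 22) = sqrt(-22 + y))
K(Y)/(-13*6 - 11) = sqrt(-22 - 17)/(-13*6 - 11) = sqrt(-39)/(-78 - 11) = (I*sqrt(39))/(-89) = (I*sqrt(39))*(-1/89) = -I*sqrt(39)/89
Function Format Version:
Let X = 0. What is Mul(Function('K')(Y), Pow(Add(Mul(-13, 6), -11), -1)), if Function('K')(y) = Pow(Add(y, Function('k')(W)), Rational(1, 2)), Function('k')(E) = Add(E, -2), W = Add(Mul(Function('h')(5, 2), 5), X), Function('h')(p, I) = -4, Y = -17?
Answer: Mul(Rational(-1, 89), I, Pow(39, Rational(1, 2))) ≈ Mul(-0.070168, I)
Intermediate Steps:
W = -20 (W = Add(Mul(-4, 5), 0) = Add(-20, 0) = -20)
Function('k')(E) = Add(-2, E)
Function('K')(y) = Pow(Add(-22, y), Rational(1, 2)) (Function('K')(y) = Pow(Add(y, Add(-2, -20)), Rational(1, 2)) = Pow(Add(y, -22), Rational(1, 2)) = Pow(Add(-22, y), Rational(1, 2)))
Mul(Function('K')(Y), Pow(Add(Mul(-13, 6), -11), -1)) = Mul(Pow(Add(-22, -17), Rational(1, 2)), Pow(Add(Mul(-13, 6), -11), -1)) = Mul(Pow(-39, Rational(1, 2)), Pow(Add(-78, -11), -1)) = Mul(Mul(I, Pow(39, Rational(1, 2))), Pow(-89, -1)) = Mul(Mul(I, Pow(39, Rational(1, 2))), Rational(-1, 89)) = Mul(Rational(-1, 89), I, Pow(39, Rational(1, 2)))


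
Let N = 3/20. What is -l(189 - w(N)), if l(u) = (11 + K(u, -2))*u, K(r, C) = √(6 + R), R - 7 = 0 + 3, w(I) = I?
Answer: -11331/4 ≈ -2832.8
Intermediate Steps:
N = 3/20 (N = 3*(1/20) = 3/20 ≈ 0.15000)
R = 10 (R = 7 + (0 + 3) = 7 + 3 = 10)
K(r, C) = 4 (K(r, C) = √(6 + 10) = √16 = 4)
l(u) = 15*u (l(u) = (11 + 4)*u = 15*u)
-l(189 - w(N)) = -15*(189 - 1*3/20) = -15*(189 - 3/20) = -15*3777/20 = -1*11331/4 = -11331/4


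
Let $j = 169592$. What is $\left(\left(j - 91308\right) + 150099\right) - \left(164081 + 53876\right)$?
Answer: $10426$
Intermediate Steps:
$\left(\left(j - 91308\right) + 150099\right) - \left(164081 + 53876\right) = \left(\left(169592 - 91308\right) + 150099\right) - \left(164081 + 53876\right) = \left(78284 + 150099\right) - 217957 = 228383 - 217957 = 10426$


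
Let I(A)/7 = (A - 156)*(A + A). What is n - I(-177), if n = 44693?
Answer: -780481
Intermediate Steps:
I(A) = 14*A*(-156 + A) (I(A) = 7*((A - 156)*(A + A)) = 7*((-156 + A)*(2*A)) = 7*(2*A*(-156 + A)) = 14*A*(-156 + A))
n - I(-177) = 44693 - 14*(-177)*(-156 - 177) = 44693 - 14*(-177)*(-333) = 44693 - 1*825174 = 44693 - 825174 = -780481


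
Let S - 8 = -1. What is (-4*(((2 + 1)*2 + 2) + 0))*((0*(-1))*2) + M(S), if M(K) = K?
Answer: 7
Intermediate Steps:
S = 7 (S = 8 - 1 = 7)
(-4*(((2 + 1)*2 + 2) + 0))*((0*(-1))*2) + M(S) = (-4*(((2 + 1)*2 + 2) + 0))*((0*(-1))*2) + 7 = (-4*((3*2 + 2) + 0))*(0*2) + 7 = -4*((6 + 2) + 0)*0 + 7 = -4*(8 + 0)*0 + 7 = -4*8*0 + 7 = -32*0 + 7 = 0 + 7 = 7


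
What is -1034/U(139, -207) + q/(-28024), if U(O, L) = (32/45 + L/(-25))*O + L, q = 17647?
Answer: -5330079017/3287523464 ≈ -1.6213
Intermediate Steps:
U(O, L) = L + O*(32/45 - L/25) (U(O, L) = (32*(1/45) + L*(-1/25))*O + L = (32/45 - L/25)*O + L = O*(32/45 - L/25) + L = L + O*(32/45 - L/25))
-1034/U(139, -207) + q/(-28024) = -1034/(-207 + (32/45)*139 - 1/25*(-207)*139) + 17647/(-28024) = -1034/(-207 + 4448/45 + 28773/25) + 17647*(-1/28024) = -1034/234622/225 - 17647/28024 = -1034*225/234622 - 17647/28024 = -116325/117311 - 17647/28024 = -5330079017/3287523464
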